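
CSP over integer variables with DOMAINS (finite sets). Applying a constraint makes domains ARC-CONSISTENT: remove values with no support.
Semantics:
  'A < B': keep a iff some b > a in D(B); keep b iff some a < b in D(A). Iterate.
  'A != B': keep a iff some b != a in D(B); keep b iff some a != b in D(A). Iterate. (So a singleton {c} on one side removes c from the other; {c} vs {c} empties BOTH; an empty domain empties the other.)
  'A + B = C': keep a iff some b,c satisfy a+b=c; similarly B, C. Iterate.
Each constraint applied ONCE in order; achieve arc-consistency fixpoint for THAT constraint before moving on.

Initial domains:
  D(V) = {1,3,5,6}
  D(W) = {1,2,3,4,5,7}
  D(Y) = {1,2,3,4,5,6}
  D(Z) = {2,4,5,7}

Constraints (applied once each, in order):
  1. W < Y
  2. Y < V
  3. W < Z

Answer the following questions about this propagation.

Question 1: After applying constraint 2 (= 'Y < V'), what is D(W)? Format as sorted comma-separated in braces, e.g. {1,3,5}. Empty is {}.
Answer: {1,2,3,4,5}

Derivation:
Constraint 1 (W < Y) on D(W)={1,2,3,4,5,7} D(Y)={1,2,3,4,5,6}: W {1,2,3,4,5,7}->{1,2,3,4,5}; Y {1,2,3,4,5,6}->{2,3,4,5,6}
Constraint 2 (Y < V) on D(Y)={2,3,4,5,6} D(V)={1,3,5,6}: Y {2,3,4,5,6}->{2,3,4,5}; V {1,3,5,6}->{3,5,6}
So after constraint 2: D(W) = {1,2,3,4,5}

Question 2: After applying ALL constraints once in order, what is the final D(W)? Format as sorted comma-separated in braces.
Answer: {1,2,3,4,5}

Derivation:
Constraint 1 (W < Y) on D(W)={1,2,3,4,5,7} D(Y)={1,2,3,4,5,6}: W {1,2,3,4,5,7}->{1,2,3,4,5}; Y {1,2,3,4,5,6}->{2,3,4,5,6}
Constraint 2 (Y < V) on D(Y)={2,3,4,5,6} D(V)={1,3,5,6}: Y {2,3,4,5,6}->{2,3,4,5}; V {1,3,5,6}->{3,5,6}
Constraint 3 (W < Z) on D(W)={1,2,3,4,5} D(Z)={2,4,5,7}: no change
So after all 3 constraints: D(W) = {1,2,3,4,5}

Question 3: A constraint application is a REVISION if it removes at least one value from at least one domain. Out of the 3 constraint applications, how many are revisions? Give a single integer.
Constraint 1 (W < Y) on D(W)={1,2,3,4,5,7} D(Y)={1,2,3,4,5,6}: W {1,2,3,4,5,7}->{1,2,3,4,5}; Y {1,2,3,4,5,6}->{2,3,4,5,6} => REVISION
Constraint 2 (Y < V) on D(Y)={2,3,4,5,6} D(V)={1,3,5,6}: Y {2,3,4,5,6}->{2,3,4,5}; V {1,3,5,6}->{3,5,6} => REVISION
Constraint 3 (W < Z) on D(W)={1,2,3,4,5} D(Z)={2,4,5,7}: no change => not a revision
Total revisions = 2

Answer: 2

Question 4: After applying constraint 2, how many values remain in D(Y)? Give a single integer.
Answer: 4

Derivation:
Constraint 1 (W < Y) on D(W)={1,2,3,4,5,7} D(Y)={1,2,3,4,5,6}: W {1,2,3,4,5,7}->{1,2,3,4,5}; Y {1,2,3,4,5,6}->{2,3,4,5,6}
Constraint 2 (Y < V) on D(Y)={2,3,4,5,6} D(V)={1,3,5,6}: Y {2,3,4,5,6}->{2,3,4,5}; V {1,3,5,6}->{3,5,6}
So after constraint 2: D(Y)={2,3,4,5}, size = 4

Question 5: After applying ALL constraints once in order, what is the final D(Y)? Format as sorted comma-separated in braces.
Answer: {2,3,4,5}

Derivation:
Constraint 1 (W < Y) on D(W)={1,2,3,4,5,7} D(Y)={1,2,3,4,5,6}: W {1,2,3,4,5,7}->{1,2,3,4,5}; Y {1,2,3,4,5,6}->{2,3,4,5,6}
Constraint 2 (Y < V) on D(Y)={2,3,4,5,6} D(V)={1,3,5,6}: Y {2,3,4,5,6}->{2,3,4,5}; V {1,3,5,6}->{3,5,6}
Constraint 3 (W < Z) on D(W)={1,2,3,4,5} D(Z)={2,4,5,7}: no change
So after all 3 constraints: D(Y) = {2,3,4,5}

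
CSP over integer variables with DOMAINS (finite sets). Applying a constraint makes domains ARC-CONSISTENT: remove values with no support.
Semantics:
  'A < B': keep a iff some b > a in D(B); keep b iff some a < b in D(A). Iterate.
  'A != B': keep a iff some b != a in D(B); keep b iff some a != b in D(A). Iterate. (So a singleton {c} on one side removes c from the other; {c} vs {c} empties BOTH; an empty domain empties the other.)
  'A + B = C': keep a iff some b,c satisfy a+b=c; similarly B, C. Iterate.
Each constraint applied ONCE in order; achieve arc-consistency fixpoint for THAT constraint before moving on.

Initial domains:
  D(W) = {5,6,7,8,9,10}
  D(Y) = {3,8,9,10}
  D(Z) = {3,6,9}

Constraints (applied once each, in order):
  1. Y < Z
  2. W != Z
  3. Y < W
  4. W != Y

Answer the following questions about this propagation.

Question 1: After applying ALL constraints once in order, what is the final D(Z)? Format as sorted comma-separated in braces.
Answer: {6,9}

Derivation:
Constraint 1 (Y < Z) on D(Y)={3,8,9,10} D(Z)={3,6,9}: Y {3,8,9,10}->{3,8}; Z {3,6,9}->{6,9}
Constraint 2 (W != Z) on D(W)={5,6,7,8,9,10} D(Z)={6,9}: no change
Constraint 3 (Y < W) on D(Y)={3,8} D(W)={5,6,7,8,9,10}: no change
Constraint 4 (W != Y) on D(W)={5,6,7,8,9,10} D(Y)={3,8}: no change
So after all 4 constraints: D(Z) = {6,9}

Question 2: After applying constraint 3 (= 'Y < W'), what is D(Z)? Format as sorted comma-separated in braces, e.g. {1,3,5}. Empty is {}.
Answer: {6,9}

Derivation:
Constraint 1 (Y < Z) on D(Y)={3,8,9,10} D(Z)={3,6,9}: Y {3,8,9,10}->{3,8}; Z {3,6,9}->{6,9}
Constraint 2 (W != Z) on D(W)={5,6,7,8,9,10} D(Z)={6,9}: no change
Constraint 3 (Y < W) on D(Y)={3,8} D(W)={5,6,7,8,9,10}: no change
So after constraint 3: D(Z) = {6,9}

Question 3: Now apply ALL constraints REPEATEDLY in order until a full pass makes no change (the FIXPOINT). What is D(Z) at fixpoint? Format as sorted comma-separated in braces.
Answer: {6,9}

Derivation:
pass 0 (initial): D(Z)={3,6,9}
pass 1: Y {3,8,9,10}->{3,8}; Z {3,6,9}->{6,9}
pass 2: no change
Fixpoint after 2 passes: D(Z) = {6,9}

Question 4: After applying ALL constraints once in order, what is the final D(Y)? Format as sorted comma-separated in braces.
Constraint 1 (Y < Z) on D(Y)={3,8,9,10} D(Z)={3,6,9}: Y {3,8,9,10}->{3,8}; Z {3,6,9}->{6,9}
Constraint 2 (W != Z) on D(W)={5,6,7,8,9,10} D(Z)={6,9}: no change
Constraint 3 (Y < W) on D(Y)={3,8} D(W)={5,6,7,8,9,10}: no change
Constraint 4 (W != Y) on D(W)={5,6,7,8,9,10} D(Y)={3,8}: no change
So after all 4 constraints: D(Y) = {3,8}

Answer: {3,8}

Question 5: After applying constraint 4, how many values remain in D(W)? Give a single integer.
Constraint 1 (Y < Z) on D(Y)={3,8,9,10} D(Z)={3,6,9}: Y {3,8,9,10}->{3,8}; Z {3,6,9}->{6,9}
Constraint 2 (W != Z) on D(W)={5,6,7,8,9,10} D(Z)={6,9}: no change
Constraint 3 (Y < W) on D(Y)={3,8} D(W)={5,6,7,8,9,10}: no change
Constraint 4 (W != Y) on D(W)={5,6,7,8,9,10} D(Y)={3,8}: no change
So after constraint 4: D(W)={5,6,7,8,9,10}, size = 6

Answer: 6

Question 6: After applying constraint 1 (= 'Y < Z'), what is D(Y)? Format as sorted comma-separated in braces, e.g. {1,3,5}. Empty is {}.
Constraint 1 (Y < Z) on D(Y)={3,8,9,10} D(Z)={3,6,9}: Y {3,8,9,10}->{3,8}; Z {3,6,9}->{6,9}
So after constraint 1: D(Y) = {3,8}

Answer: {3,8}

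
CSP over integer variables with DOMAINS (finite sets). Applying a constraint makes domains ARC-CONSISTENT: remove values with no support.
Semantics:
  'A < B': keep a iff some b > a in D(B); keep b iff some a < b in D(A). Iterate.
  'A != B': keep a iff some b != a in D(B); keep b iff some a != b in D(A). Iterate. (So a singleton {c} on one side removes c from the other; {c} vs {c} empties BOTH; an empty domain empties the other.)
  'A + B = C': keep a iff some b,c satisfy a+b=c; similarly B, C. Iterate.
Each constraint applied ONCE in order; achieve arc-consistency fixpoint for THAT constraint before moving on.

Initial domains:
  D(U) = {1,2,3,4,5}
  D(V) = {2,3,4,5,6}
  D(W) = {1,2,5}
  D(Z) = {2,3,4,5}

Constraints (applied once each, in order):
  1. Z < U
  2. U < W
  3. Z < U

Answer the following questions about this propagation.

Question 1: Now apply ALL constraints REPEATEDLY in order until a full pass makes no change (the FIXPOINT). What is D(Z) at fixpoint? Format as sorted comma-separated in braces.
Answer: {2,3}

Derivation:
pass 0 (initial): D(Z)={2,3,4,5}
pass 1: U {1,2,3,4,5}->{3,4}; W {1,2,5}->{5}; Z {2,3,4,5}->{2,3}
pass 2: no change
Fixpoint after 2 passes: D(Z) = {2,3}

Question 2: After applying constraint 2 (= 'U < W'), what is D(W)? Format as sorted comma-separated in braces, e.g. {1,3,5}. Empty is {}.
Answer: {5}

Derivation:
Constraint 1 (Z < U) on D(Z)={2,3,4,5} D(U)={1,2,3,4,5}: Z {2,3,4,5}->{2,3,4}; U {1,2,3,4,5}->{3,4,5}
Constraint 2 (U < W) on D(U)={3,4,5} D(W)={1,2,5}: U {3,4,5}->{3,4}; W {1,2,5}->{5}
So after constraint 2: D(W) = {5}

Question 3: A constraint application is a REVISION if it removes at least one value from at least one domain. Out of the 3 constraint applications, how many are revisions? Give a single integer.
Constraint 1 (Z < U) on D(Z)={2,3,4,5} D(U)={1,2,3,4,5}: Z {2,3,4,5}->{2,3,4}; U {1,2,3,4,5}->{3,4,5} => REVISION
Constraint 2 (U < W) on D(U)={3,4,5} D(W)={1,2,5}: U {3,4,5}->{3,4}; W {1,2,5}->{5} => REVISION
Constraint 3 (Z < U) on D(Z)={2,3,4} D(U)={3,4}: Z {2,3,4}->{2,3} => REVISION
Total revisions = 3

Answer: 3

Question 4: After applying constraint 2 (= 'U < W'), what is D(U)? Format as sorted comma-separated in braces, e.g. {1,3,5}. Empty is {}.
Answer: {3,4}

Derivation:
Constraint 1 (Z < U) on D(Z)={2,3,4,5} D(U)={1,2,3,4,5}: Z {2,3,4,5}->{2,3,4}; U {1,2,3,4,5}->{3,4,5}
Constraint 2 (U < W) on D(U)={3,4,5} D(W)={1,2,5}: U {3,4,5}->{3,4}; W {1,2,5}->{5}
So after constraint 2: D(U) = {3,4}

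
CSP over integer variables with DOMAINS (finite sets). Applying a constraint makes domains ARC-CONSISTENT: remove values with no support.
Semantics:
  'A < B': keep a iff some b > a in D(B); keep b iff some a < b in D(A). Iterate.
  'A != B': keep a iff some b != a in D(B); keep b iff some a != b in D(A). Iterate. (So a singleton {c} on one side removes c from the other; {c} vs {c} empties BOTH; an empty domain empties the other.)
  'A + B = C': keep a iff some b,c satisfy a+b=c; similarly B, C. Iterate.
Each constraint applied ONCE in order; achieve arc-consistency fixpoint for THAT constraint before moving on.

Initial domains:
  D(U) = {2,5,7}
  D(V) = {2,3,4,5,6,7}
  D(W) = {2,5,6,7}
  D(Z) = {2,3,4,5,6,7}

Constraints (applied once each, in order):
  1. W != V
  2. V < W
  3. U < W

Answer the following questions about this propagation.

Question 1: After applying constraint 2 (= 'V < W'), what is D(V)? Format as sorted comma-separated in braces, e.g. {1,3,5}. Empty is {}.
Constraint 1 (W != V) on D(W)={2,5,6,7} D(V)={2,3,4,5,6,7}: no change
Constraint 2 (V < W) on D(V)={2,3,4,5,6,7} D(W)={2,5,6,7}: V {2,3,4,5,6,7}->{2,3,4,5,6}; W {2,5,6,7}->{5,6,7}
So after constraint 2: D(V) = {2,3,4,5,6}

Answer: {2,3,4,5,6}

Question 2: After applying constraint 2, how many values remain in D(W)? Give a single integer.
Constraint 1 (W != V) on D(W)={2,5,6,7} D(V)={2,3,4,5,6,7}: no change
Constraint 2 (V < W) on D(V)={2,3,4,5,6,7} D(W)={2,5,6,7}: V {2,3,4,5,6,7}->{2,3,4,5,6}; W {2,5,6,7}->{5,6,7}
So after constraint 2: D(W)={5,6,7}, size = 3

Answer: 3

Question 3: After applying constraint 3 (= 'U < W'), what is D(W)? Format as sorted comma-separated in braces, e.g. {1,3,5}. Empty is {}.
Answer: {5,6,7}

Derivation:
Constraint 1 (W != V) on D(W)={2,5,6,7} D(V)={2,3,4,5,6,7}: no change
Constraint 2 (V < W) on D(V)={2,3,4,5,6,7} D(W)={2,5,6,7}: V {2,3,4,5,6,7}->{2,3,4,5,6}; W {2,5,6,7}->{5,6,7}
Constraint 3 (U < W) on D(U)={2,5,7} D(W)={5,6,7}: U {2,5,7}->{2,5}
So after constraint 3: D(W) = {5,6,7}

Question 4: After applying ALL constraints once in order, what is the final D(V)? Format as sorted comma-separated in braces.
Answer: {2,3,4,5,6}

Derivation:
Constraint 1 (W != V) on D(W)={2,5,6,7} D(V)={2,3,4,5,6,7}: no change
Constraint 2 (V < W) on D(V)={2,3,4,5,6,7} D(W)={2,5,6,7}: V {2,3,4,5,6,7}->{2,3,4,5,6}; W {2,5,6,7}->{5,6,7}
Constraint 3 (U < W) on D(U)={2,5,7} D(W)={5,6,7}: U {2,5,7}->{2,5}
So after all 3 constraints: D(V) = {2,3,4,5,6}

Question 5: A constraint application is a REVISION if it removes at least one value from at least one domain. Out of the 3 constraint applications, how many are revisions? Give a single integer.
Answer: 2

Derivation:
Constraint 1 (W != V) on D(W)={2,5,6,7} D(V)={2,3,4,5,6,7}: no change => not a revision
Constraint 2 (V < W) on D(V)={2,3,4,5,6,7} D(W)={2,5,6,7}: V {2,3,4,5,6,7}->{2,3,4,5,6}; W {2,5,6,7}->{5,6,7} => REVISION
Constraint 3 (U < W) on D(U)={2,5,7} D(W)={5,6,7}: U {2,5,7}->{2,5} => REVISION
Total revisions = 2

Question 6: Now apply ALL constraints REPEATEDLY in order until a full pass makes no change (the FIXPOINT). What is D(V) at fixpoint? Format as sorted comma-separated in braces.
Answer: {2,3,4,5,6}

Derivation:
pass 0 (initial): D(V)={2,3,4,5,6,7}
pass 1: U {2,5,7}->{2,5}; V {2,3,4,5,6,7}->{2,3,4,5,6}; W {2,5,6,7}->{5,6,7}
pass 2: no change
Fixpoint after 2 passes: D(V) = {2,3,4,5,6}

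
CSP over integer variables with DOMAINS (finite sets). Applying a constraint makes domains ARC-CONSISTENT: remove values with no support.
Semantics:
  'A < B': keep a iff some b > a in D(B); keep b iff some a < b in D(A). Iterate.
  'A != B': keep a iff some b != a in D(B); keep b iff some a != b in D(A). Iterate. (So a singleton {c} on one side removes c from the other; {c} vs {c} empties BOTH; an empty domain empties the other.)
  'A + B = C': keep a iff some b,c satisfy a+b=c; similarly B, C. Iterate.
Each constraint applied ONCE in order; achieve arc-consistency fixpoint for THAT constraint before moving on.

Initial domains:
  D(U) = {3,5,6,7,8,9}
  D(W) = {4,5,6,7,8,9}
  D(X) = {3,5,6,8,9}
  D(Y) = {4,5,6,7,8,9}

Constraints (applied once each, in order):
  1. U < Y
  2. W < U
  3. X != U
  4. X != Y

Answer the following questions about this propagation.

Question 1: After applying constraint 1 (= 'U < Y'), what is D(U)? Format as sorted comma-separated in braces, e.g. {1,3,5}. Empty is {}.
Constraint 1 (U < Y) on D(U)={3,5,6,7,8,9} D(Y)={4,5,6,7,8,9}: U {3,5,6,7,8,9}->{3,5,6,7,8}
So after constraint 1: D(U) = {3,5,6,7,8}

Answer: {3,5,6,7,8}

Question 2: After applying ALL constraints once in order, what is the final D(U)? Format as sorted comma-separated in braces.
Constraint 1 (U < Y) on D(U)={3,5,6,7,8,9} D(Y)={4,5,6,7,8,9}: U {3,5,6,7,8,9}->{3,5,6,7,8}
Constraint 2 (W < U) on D(W)={4,5,6,7,8,9} D(U)={3,5,6,7,8}: W {4,5,6,7,8,9}->{4,5,6,7}; U {3,5,6,7,8}->{5,6,7,8}
Constraint 3 (X != U) on D(X)={3,5,6,8,9} D(U)={5,6,7,8}: no change
Constraint 4 (X != Y) on D(X)={3,5,6,8,9} D(Y)={4,5,6,7,8,9}: no change
So after all 4 constraints: D(U) = {5,6,7,8}

Answer: {5,6,7,8}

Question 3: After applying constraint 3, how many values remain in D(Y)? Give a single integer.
Constraint 1 (U < Y) on D(U)={3,5,6,7,8,9} D(Y)={4,5,6,7,8,9}: U {3,5,6,7,8,9}->{3,5,6,7,8}
Constraint 2 (W < U) on D(W)={4,5,6,7,8,9} D(U)={3,5,6,7,8}: W {4,5,6,7,8,9}->{4,5,6,7}; U {3,5,6,7,8}->{5,6,7,8}
Constraint 3 (X != U) on D(X)={3,5,6,8,9} D(U)={5,6,7,8}: no change
So after constraint 3: D(Y)={4,5,6,7,8,9}, size = 6

Answer: 6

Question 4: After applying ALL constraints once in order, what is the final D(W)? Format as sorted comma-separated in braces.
Answer: {4,5,6,7}

Derivation:
Constraint 1 (U < Y) on D(U)={3,5,6,7,8,9} D(Y)={4,5,6,7,8,9}: U {3,5,6,7,8,9}->{3,5,6,7,8}
Constraint 2 (W < U) on D(W)={4,5,6,7,8,9} D(U)={3,5,6,7,8}: W {4,5,6,7,8,9}->{4,5,6,7}; U {3,5,6,7,8}->{5,6,7,8}
Constraint 3 (X != U) on D(X)={3,5,6,8,9} D(U)={5,6,7,8}: no change
Constraint 4 (X != Y) on D(X)={3,5,6,8,9} D(Y)={4,5,6,7,8,9}: no change
So after all 4 constraints: D(W) = {4,5,6,7}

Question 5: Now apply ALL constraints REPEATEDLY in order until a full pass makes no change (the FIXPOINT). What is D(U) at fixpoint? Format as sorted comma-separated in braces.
Answer: {5,6,7,8}

Derivation:
pass 0 (initial): D(U)={3,5,6,7,8,9}
pass 1: U {3,5,6,7,8,9}->{5,6,7,8}; W {4,5,6,7,8,9}->{4,5,6,7}
pass 2: Y {4,5,6,7,8,9}->{6,7,8,9}
pass 3: no change
Fixpoint after 3 passes: D(U) = {5,6,7,8}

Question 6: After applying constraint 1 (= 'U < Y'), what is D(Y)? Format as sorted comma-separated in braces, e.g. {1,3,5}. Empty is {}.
Answer: {4,5,6,7,8,9}

Derivation:
Constraint 1 (U < Y) on D(U)={3,5,6,7,8,9} D(Y)={4,5,6,7,8,9}: U {3,5,6,7,8,9}->{3,5,6,7,8}
So after constraint 1: D(Y) = {4,5,6,7,8,9}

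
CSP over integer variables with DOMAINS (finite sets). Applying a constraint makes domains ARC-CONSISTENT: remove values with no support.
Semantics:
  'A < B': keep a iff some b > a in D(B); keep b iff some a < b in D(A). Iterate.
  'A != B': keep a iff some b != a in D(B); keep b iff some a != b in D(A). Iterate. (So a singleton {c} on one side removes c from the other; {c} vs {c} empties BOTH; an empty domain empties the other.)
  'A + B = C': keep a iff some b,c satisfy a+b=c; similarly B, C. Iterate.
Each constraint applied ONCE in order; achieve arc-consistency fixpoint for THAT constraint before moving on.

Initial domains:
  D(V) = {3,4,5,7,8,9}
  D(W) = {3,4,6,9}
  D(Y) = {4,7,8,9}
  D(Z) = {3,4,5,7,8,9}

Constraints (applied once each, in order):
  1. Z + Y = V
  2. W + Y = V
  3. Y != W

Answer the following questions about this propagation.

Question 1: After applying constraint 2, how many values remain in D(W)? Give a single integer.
Constraint 1 (Z + Y = V) on D(Z)={3,4,5,7,8,9} D(Y)={4,7,8,9} D(V)={3,4,5,7,8,9}: Z {3,4,5,7,8,9}->{3,4,5}; Y {4,7,8,9}->{4}; V {3,4,5,7,8,9}->{7,8,9}
Constraint 2 (W + Y = V) on D(W)={3,4,6,9} D(Y)={4} D(V)={7,8,9}: W {3,4,6,9}->{3,4}; V {7,8,9}->{7,8}
So after constraint 2: D(W)={3,4}, size = 2

Answer: 2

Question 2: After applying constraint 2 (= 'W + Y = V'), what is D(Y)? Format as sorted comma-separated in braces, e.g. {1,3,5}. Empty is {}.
Constraint 1 (Z + Y = V) on D(Z)={3,4,5,7,8,9} D(Y)={4,7,8,9} D(V)={3,4,5,7,8,9}: Z {3,4,5,7,8,9}->{3,4,5}; Y {4,7,8,9}->{4}; V {3,4,5,7,8,9}->{7,8,9}
Constraint 2 (W + Y = V) on D(W)={3,4,6,9} D(Y)={4} D(V)={7,8,9}: W {3,4,6,9}->{3,4}; V {7,8,9}->{7,8}
So after constraint 2: D(Y) = {4}

Answer: {4}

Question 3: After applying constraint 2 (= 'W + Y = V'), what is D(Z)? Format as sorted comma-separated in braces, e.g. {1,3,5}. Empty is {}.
Constraint 1 (Z + Y = V) on D(Z)={3,4,5,7,8,9} D(Y)={4,7,8,9} D(V)={3,4,5,7,8,9}: Z {3,4,5,7,8,9}->{3,4,5}; Y {4,7,8,9}->{4}; V {3,4,5,7,8,9}->{7,8,9}
Constraint 2 (W + Y = V) on D(W)={3,4,6,9} D(Y)={4} D(V)={7,8,9}: W {3,4,6,9}->{3,4}; V {7,8,9}->{7,8}
So after constraint 2: D(Z) = {3,4,5}

Answer: {3,4,5}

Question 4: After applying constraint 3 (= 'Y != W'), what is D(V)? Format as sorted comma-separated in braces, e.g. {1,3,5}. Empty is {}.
Answer: {7,8}

Derivation:
Constraint 1 (Z + Y = V) on D(Z)={3,4,5,7,8,9} D(Y)={4,7,8,9} D(V)={3,4,5,7,8,9}: Z {3,4,5,7,8,9}->{3,4,5}; Y {4,7,8,9}->{4}; V {3,4,5,7,8,9}->{7,8,9}
Constraint 2 (W + Y = V) on D(W)={3,4,6,9} D(Y)={4} D(V)={7,8,9}: W {3,4,6,9}->{3,4}; V {7,8,9}->{7,8}
Constraint 3 (Y != W) on D(Y)={4} D(W)={3,4}: W {3,4}->{3}
So after constraint 3: D(V) = {7,8}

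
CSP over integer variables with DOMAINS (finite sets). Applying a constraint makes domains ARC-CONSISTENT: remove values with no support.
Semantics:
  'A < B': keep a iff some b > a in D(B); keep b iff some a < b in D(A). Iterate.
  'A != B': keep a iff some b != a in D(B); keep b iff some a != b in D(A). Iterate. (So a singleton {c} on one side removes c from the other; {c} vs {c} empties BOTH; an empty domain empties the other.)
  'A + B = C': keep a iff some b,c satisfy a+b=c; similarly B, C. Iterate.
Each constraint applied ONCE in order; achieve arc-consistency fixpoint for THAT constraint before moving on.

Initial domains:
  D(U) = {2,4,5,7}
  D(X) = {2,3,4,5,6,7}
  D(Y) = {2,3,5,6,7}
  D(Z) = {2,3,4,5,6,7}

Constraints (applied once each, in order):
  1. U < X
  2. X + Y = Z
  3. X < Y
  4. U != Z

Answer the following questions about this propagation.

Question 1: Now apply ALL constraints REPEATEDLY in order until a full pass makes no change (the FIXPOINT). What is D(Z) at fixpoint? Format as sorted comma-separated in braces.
Answer: {}

Derivation:
pass 0 (initial): D(Z)={2,3,4,5,6,7}
pass 1: U {2,4,5,7}->{2,4,5}; X {2,3,4,5,6,7}->{}; Y {2,3,5,6,7}->{}; Z {2,3,4,5,6,7}->{5,6,7}
pass 2: U {2,4,5}->{}; Z {5,6,7}->{}
pass 3: no change
Fixpoint after 3 passes: D(Z) = {}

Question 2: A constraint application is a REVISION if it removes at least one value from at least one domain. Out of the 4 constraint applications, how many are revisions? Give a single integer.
Answer: 3

Derivation:
Constraint 1 (U < X) on D(U)={2,4,5,7} D(X)={2,3,4,5,6,7}: U {2,4,5,7}->{2,4,5}; X {2,3,4,5,6,7}->{3,4,5,6,7} => REVISION
Constraint 2 (X + Y = Z) on D(X)={3,4,5,6,7} D(Y)={2,3,5,6,7} D(Z)={2,3,4,5,6,7}: X {3,4,5,6,7}->{3,4,5}; Y {2,3,5,6,7}->{2,3}; Z {2,3,4,5,6,7}->{5,6,7} => REVISION
Constraint 3 (X < Y) on D(X)={3,4,5} D(Y)={2,3}: X {3,4,5}->{}; Y {2,3}->{} => REVISION
Constraint 4 (U != Z) on D(U)={2,4,5} D(Z)={5,6,7}: no change => not a revision
Total revisions = 3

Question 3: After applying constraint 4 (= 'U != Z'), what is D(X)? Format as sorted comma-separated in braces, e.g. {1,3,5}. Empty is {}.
Answer: {}

Derivation:
Constraint 1 (U < X) on D(U)={2,4,5,7} D(X)={2,3,4,5,6,7}: U {2,4,5,7}->{2,4,5}; X {2,3,4,5,6,7}->{3,4,5,6,7}
Constraint 2 (X + Y = Z) on D(X)={3,4,5,6,7} D(Y)={2,3,5,6,7} D(Z)={2,3,4,5,6,7}: X {3,4,5,6,7}->{3,4,5}; Y {2,3,5,6,7}->{2,3}; Z {2,3,4,5,6,7}->{5,6,7}
Constraint 3 (X < Y) on D(X)={3,4,5} D(Y)={2,3}: X {3,4,5}->{}; Y {2,3}->{}
Constraint 4 (U != Z) on D(U)={2,4,5} D(Z)={5,6,7}: no change
So after constraint 4: D(X) = {}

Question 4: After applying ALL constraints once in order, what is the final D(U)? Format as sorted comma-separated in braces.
Answer: {2,4,5}

Derivation:
Constraint 1 (U < X) on D(U)={2,4,5,7} D(X)={2,3,4,5,6,7}: U {2,4,5,7}->{2,4,5}; X {2,3,4,5,6,7}->{3,4,5,6,7}
Constraint 2 (X + Y = Z) on D(X)={3,4,5,6,7} D(Y)={2,3,5,6,7} D(Z)={2,3,4,5,6,7}: X {3,4,5,6,7}->{3,4,5}; Y {2,3,5,6,7}->{2,3}; Z {2,3,4,5,6,7}->{5,6,7}
Constraint 3 (X < Y) on D(X)={3,4,5} D(Y)={2,3}: X {3,4,5}->{}; Y {2,3}->{}
Constraint 4 (U != Z) on D(U)={2,4,5} D(Z)={5,6,7}: no change
So after all 4 constraints: D(U) = {2,4,5}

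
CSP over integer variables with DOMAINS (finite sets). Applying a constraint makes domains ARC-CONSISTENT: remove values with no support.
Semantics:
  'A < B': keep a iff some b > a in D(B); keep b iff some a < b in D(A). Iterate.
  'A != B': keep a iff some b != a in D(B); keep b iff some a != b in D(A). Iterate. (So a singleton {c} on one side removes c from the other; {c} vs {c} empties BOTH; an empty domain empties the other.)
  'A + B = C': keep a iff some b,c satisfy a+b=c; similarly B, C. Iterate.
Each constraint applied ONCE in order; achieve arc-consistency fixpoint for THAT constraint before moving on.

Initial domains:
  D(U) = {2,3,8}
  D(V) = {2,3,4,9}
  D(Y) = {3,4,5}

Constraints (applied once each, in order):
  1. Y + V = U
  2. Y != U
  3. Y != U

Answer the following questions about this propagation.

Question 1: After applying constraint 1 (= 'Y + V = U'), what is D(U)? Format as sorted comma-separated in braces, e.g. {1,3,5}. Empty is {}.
Answer: {8}

Derivation:
Constraint 1 (Y + V = U) on D(Y)={3,4,5} D(V)={2,3,4,9} D(U)={2,3,8}: Y {3,4,5}->{4,5}; V {2,3,4,9}->{3,4}; U {2,3,8}->{8}
So after constraint 1: D(U) = {8}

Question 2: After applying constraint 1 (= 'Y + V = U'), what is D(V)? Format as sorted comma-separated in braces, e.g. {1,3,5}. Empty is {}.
Answer: {3,4}

Derivation:
Constraint 1 (Y + V = U) on D(Y)={3,4,5} D(V)={2,3,4,9} D(U)={2,3,8}: Y {3,4,5}->{4,5}; V {2,3,4,9}->{3,4}; U {2,3,8}->{8}
So after constraint 1: D(V) = {3,4}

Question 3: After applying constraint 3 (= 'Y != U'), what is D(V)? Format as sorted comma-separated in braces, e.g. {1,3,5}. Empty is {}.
Answer: {3,4}

Derivation:
Constraint 1 (Y + V = U) on D(Y)={3,4,5} D(V)={2,3,4,9} D(U)={2,3,8}: Y {3,4,5}->{4,5}; V {2,3,4,9}->{3,4}; U {2,3,8}->{8}
Constraint 2 (Y != U) on D(Y)={4,5} D(U)={8}: no change
Constraint 3 (Y != U) on D(Y)={4,5} D(U)={8}: no change
So after constraint 3: D(V) = {3,4}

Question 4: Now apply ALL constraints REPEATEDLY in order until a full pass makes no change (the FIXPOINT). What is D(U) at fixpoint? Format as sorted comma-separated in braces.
Answer: {8}

Derivation:
pass 0 (initial): D(U)={2,3,8}
pass 1: U {2,3,8}->{8}; V {2,3,4,9}->{3,4}; Y {3,4,5}->{4,5}
pass 2: no change
Fixpoint after 2 passes: D(U) = {8}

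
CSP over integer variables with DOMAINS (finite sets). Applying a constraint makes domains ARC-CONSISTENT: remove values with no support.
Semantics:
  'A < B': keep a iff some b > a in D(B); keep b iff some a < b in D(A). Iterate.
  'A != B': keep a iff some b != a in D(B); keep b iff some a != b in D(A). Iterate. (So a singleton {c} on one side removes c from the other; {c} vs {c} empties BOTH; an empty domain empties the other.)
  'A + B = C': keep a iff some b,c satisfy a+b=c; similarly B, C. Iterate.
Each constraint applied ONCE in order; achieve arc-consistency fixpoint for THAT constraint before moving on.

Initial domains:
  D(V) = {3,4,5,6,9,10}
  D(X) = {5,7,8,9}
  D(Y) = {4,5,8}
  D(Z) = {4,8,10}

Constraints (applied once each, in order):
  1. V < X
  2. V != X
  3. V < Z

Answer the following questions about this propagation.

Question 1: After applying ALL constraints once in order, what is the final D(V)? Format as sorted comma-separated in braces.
Constraint 1 (V < X) on D(V)={3,4,5,6,9,10} D(X)={5,7,8,9}: V {3,4,5,6,9,10}->{3,4,5,6}
Constraint 2 (V != X) on D(V)={3,4,5,6} D(X)={5,7,8,9}: no change
Constraint 3 (V < Z) on D(V)={3,4,5,6} D(Z)={4,8,10}: no change
So after all 3 constraints: D(V) = {3,4,5,6}

Answer: {3,4,5,6}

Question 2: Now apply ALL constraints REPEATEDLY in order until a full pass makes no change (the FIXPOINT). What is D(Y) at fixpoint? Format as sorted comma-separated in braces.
pass 0 (initial): D(Y)={4,5,8}
pass 1: V {3,4,5,6,9,10}->{3,4,5,6}
pass 2: no change
Fixpoint after 2 passes: D(Y) = {4,5,8}

Answer: {4,5,8}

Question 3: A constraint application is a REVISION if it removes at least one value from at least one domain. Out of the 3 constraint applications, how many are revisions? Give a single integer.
Answer: 1

Derivation:
Constraint 1 (V < X) on D(V)={3,4,5,6,9,10} D(X)={5,7,8,9}: V {3,4,5,6,9,10}->{3,4,5,6} => REVISION
Constraint 2 (V != X) on D(V)={3,4,5,6} D(X)={5,7,8,9}: no change => not a revision
Constraint 3 (V < Z) on D(V)={3,4,5,6} D(Z)={4,8,10}: no change => not a revision
Total revisions = 1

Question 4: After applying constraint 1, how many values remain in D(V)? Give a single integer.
Constraint 1 (V < X) on D(V)={3,4,5,6,9,10} D(X)={5,7,8,9}: V {3,4,5,6,9,10}->{3,4,5,6}
So after constraint 1: D(V)={3,4,5,6}, size = 4

Answer: 4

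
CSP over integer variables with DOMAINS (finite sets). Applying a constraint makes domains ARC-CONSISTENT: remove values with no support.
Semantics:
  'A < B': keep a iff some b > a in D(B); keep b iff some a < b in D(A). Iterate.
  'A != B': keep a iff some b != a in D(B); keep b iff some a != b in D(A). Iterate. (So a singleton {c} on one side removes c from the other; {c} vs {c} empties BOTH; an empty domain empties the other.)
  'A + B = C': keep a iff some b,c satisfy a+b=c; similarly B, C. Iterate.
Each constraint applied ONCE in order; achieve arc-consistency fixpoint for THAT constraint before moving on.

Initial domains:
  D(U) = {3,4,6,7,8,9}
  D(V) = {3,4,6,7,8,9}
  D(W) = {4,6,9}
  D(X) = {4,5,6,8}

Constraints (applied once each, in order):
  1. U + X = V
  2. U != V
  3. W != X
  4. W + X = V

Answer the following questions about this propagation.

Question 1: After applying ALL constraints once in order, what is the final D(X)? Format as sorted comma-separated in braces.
Answer: {4,5}

Derivation:
Constraint 1 (U + X = V) on D(U)={3,4,6,7,8,9} D(X)={4,5,6,8} D(V)={3,4,6,7,8,9}: U {3,4,6,7,8,9}->{3,4}; X {4,5,6,8}->{4,5,6}; V {3,4,6,7,8,9}->{7,8,9}
Constraint 2 (U != V) on D(U)={3,4} D(V)={7,8,9}: no change
Constraint 3 (W != X) on D(W)={4,6,9} D(X)={4,5,6}: no change
Constraint 4 (W + X = V) on D(W)={4,6,9} D(X)={4,5,6} D(V)={7,8,9}: W {4,6,9}->{4}; X {4,5,6}->{4,5}; V {7,8,9}->{8,9}
So after all 4 constraints: D(X) = {4,5}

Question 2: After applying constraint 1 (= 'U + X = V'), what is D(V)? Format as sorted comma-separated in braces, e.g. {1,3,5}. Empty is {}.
Constraint 1 (U + X = V) on D(U)={3,4,6,7,8,9} D(X)={4,5,6,8} D(V)={3,4,6,7,8,9}: U {3,4,6,7,8,9}->{3,4}; X {4,5,6,8}->{4,5,6}; V {3,4,6,7,8,9}->{7,8,9}
So after constraint 1: D(V) = {7,8,9}

Answer: {7,8,9}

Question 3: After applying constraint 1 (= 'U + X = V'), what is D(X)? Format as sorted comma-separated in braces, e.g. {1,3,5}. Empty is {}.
Answer: {4,5,6}

Derivation:
Constraint 1 (U + X = V) on D(U)={3,4,6,7,8,9} D(X)={4,5,6,8} D(V)={3,4,6,7,8,9}: U {3,4,6,7,8,9}->{3,4}; X {4,5,6,8}->{4,5,6}; V {3,4,6,7,8,9}->{7,8,9}
So after constraint 1: D(X) = {4,5,6}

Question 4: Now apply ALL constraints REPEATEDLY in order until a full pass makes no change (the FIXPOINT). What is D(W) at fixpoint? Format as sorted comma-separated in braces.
Answer: {4}

Derivation:
pass 0 (initial): D(W)={4,6,9}
pass 1: U {3,4,6,7,8,9}->{3,4}; V {3,4,6,7,8,9}->{8,9}; W {4,6,9}->{4}; X {4,5,6,8}->{4,5}
pass 2: V {8,9}->{9}; X {4,5}->{5}
pass 3: U {3,4}->{4}
pass 4: no change
Fixpoint after 4 passes: D(W) = {4}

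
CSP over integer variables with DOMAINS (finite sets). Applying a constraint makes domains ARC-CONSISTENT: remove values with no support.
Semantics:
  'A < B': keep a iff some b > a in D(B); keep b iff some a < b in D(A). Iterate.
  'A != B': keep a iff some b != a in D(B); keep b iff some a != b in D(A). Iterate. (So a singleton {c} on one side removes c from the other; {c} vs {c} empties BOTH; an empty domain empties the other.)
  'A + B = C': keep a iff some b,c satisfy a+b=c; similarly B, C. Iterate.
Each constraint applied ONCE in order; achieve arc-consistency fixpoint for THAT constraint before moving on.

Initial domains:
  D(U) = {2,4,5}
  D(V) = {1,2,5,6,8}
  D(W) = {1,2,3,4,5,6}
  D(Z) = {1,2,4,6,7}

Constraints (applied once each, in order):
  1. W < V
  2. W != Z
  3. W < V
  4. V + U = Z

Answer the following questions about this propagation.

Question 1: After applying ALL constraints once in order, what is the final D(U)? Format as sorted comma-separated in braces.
Answer: {2,4,5}

Derivation:
Constraint 1 (W < V) on D(W)={1,2,3,4,5,6} D(V)={1,2,5,6,8}: V {1,2,5,6,8}->{2,5,6,8}
Constraint 2 (W != Z) on D(W)={1,2,3,4,5,6} D(Z)={1,2,4,6,7}: no change
Constraint 3 (W < V) on D(W)={1,2,3,4,5,6} D(V)={2,5,6,8}: no change
Constraint 4 (V + U = Z) on D(V)={2,5,6,8} D(U)={2,4,5} D(Z)={1,2,4,6,7}: V {2,5,6,8}->{2,5}; Z {1,2,4,6,7}->{4,6,7}
So after all 4 constraints: D(U) = {2,4,5}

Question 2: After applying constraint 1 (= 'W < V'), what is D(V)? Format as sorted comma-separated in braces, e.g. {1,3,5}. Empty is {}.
Constraint 1 (W < V) on D(W)={1,2,3,4,5,6} D(V)={1,2,5,6,8}: V {1,2,5,6,8}->{2,5,6,8}
So after constraint 1: D(V) = {2,5,6,8}

Answer: {2,5,6,8}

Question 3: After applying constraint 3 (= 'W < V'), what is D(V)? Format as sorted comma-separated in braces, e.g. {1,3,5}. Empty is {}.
Answer: {2,5,6,8}

Derivation:
Constraint 1 (W < V) on D(W)={1,2,3,4,5,6} D(V)={1,2,5,6,8}: V {1,2,5,6,8}->{2,5,6,8}
Constraint 2 (W != Z) on D(W)={1,2,3,4,5,6} D(Z)={1,2,4,6,7}: no change
Constraint 3 (W < V) on D(W)={1,2,3,4,5,6} D(V)={2,5,6,8}: no change
So after constraint 3: D(V) = {2,5,6,8}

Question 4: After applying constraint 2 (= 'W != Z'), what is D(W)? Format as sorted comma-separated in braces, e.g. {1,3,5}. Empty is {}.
Constraint 1 (W < V) on D(W)={1,2,3,4,5,6} D(V)={1,2,5,6,8}: V {1,2,5,6,8}->{2,5,6,8}
Constraint 2 (W != Z) on D(W)={1,2,3,4,5,6} D(Z)={1,2,4,6,7}: no change
So after constraint 2: D(W) = {1,2,3,4,5,6}

Answer: {1,2,3,4,5,6}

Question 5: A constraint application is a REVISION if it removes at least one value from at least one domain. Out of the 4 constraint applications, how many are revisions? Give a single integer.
Answer: 2

Derivation:
Constraint 1 (W < V) on D(W)={1,2,3,4,5,6} D(V)={1,2,5,6,8}: V {1,2,5,6,8}->{2,5,6,8} => REVISION
Constraint 2 (W != Z) on D(W)={1,2,3,4,5,6} D(Z)={1,2,4,6,7}: no change => not a revision
Constraint 3 (W < V) on D(W)={1,2,3,4,5,6} D(V)={2,5,6,8}: no change => not a revision
Constraint 4 (V + U = Z) on D(V)={2,5,6,8} D(U)={2,4,5} D(Z)={1,2,4,6,7}: V {2,5,6,8}->{2,5}; Z {1,2,4,6,7}->{4,6,7} => REVISION
Total revisions = 2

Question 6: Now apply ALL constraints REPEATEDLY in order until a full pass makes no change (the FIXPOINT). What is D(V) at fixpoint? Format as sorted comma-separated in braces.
Answer: {2,5}

Derivation:
pass 0 (initial): D(V)={1,2,5,6,8}
pass 1: V {1,2,5,6,8}->{2,5}; Z {1,2,4,6,7}->{4,6,7}
pass 2: W {1,2,3,4,5,6}->{1,2,3,4}
pass 3: no change
Fixpoint after 3 passes: D(V) = {2,5}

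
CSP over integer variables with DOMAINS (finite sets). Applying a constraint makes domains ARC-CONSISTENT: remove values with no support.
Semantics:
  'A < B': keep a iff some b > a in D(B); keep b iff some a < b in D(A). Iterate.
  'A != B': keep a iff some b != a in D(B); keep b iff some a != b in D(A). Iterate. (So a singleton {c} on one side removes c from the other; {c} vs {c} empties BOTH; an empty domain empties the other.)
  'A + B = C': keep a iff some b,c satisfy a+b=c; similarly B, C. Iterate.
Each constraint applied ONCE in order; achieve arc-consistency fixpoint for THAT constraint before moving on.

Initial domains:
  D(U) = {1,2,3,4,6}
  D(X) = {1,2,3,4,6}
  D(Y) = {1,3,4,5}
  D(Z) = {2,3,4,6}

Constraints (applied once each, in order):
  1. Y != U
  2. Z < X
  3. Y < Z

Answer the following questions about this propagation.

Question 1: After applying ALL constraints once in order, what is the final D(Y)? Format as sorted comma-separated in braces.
Answer: {1,3}

Derivation:
Constraint 1 (Y != U) on D(Y)={1,3,4,5} D(U)={1,2,3,4,6}: no change
Constraint 2 (Z < X) on D(Z)={2,3,4,6} D(X)={1,2,3,4,6}: Z {2,3,4,6}->{2,3,4}; X {1,2,3,4,6}->{3,4,6}
Constraint 3 (Y < Z) on D(Y)={1,3,4,5} D(Z)={2,3,4}: Y {1,3,4,5}->{1,3}
So after all 3 constraints: D(Y) = {1,3}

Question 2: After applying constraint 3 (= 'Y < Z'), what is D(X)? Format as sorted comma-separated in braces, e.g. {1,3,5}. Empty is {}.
Answer: {3,4,6}

Derivation:
Constraint 1 (Y != U) on D(Y)={1,3,4,5} D(U)={1,2,3,4,6}: no change
Constraint 2 (Z < X) on D(Z)={2,3,4,6} D(X)={1,2,3,4,6}: Z {2,3,4,6}->{2,3,4}; X {1,2,3,4,6}->{3,4,6}
Constraint 3 (Y < Z) on D(Y)={1,3,4,5} D(Z)={2,3,4}: Y {1,3,4,5}->{1,3}
So after constraint 3: D(X) = {3,4,6}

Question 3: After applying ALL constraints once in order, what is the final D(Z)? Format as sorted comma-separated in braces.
Answer: {2,3,4}

Derivation:
Constraint 1 (Y != U) on D(Y)={1,3,4,5} D(U)={1,2,3,4,6}: no change
Constraint 2 (Z < X) on D(Z)={2,3,4,6} D(X)={1,2,3,4,6}: Z {2,3,4,6}->{2,3,4}; X {1,2,3,4,6}->{3,4,6}
Constraint 3 (Y < Z) on D(Y)={1,3,4,5} D(Z)={2,3,4}: Y {1,3,4,5}->{1,3}
So after all 3 constraints: D(Z) = {2,3,4}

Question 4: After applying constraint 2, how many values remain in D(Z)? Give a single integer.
Answer: 3

Derivation:
Constraint 1 (Y != U) on D(Y)={1,3,4,5} D(U)={1,2,3,4,6}: no change
Constraint 2 (Z < X) on D(Z)={2,3,4,6} D(X)={1,2,3,4,6}: Z {2,3,4,6}->{2,3,4}; X {1,2,3,4,6}->{3,4,6}
So after constraint 2: D(Z)={2,3,4}, size = 3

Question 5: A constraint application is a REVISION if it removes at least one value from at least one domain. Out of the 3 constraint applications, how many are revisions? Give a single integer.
Constraint 1 (Y != U) on D(Y)={1,3,4,5} D(U)={1,2,3,4,6}: no change => not a revision
Constraint 2 (Z < X) on D(Z)={2,3,4,6} D(X)={1,2,3,4,6}: Z {2,3,4,6}->{2,3,4}; X {1,2,3,4,6}->{3,4,6} => REVISION
Constraint 3 (Y < Z) on D(Y)={1,3,4,5} D(Z)={2,3,4}: Y {1,3,4,5}->{1,3} => REVISION
Total revisions = 2

Answer: 2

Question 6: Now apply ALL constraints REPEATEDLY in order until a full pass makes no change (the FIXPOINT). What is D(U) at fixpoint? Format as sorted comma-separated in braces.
pass 0 (initial): D(U)={1,2,3,4,6}
pass 1: X {1,2,3,4,6}->{3,4,6}; Y {1,3,4,5}->{1,3}; Z {2,3,4,6}->{2,3,4}
pass 2: no change
Fixpoint after 2 passes: D(U) = {1,2,3,4,6}

Answer: {1,2,3,4,6}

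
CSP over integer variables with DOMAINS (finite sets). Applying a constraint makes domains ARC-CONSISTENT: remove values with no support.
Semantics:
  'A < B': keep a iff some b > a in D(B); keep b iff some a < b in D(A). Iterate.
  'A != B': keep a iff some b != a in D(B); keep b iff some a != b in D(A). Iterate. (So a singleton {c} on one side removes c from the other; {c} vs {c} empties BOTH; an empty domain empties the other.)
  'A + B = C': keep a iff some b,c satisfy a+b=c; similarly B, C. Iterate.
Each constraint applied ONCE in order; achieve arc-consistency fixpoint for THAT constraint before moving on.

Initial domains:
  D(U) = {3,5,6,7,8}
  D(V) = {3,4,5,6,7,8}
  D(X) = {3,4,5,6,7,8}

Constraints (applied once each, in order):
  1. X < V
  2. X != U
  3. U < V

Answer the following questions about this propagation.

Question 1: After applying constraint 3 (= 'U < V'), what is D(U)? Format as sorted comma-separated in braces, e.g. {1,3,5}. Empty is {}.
Constraint 1 (X < V) on D(X)={3,4,5,6,7,8} D(V)={3,4,5,6,7,8}: X {3,4,5,6,7,8}->{3,4,5,6,7}; V {3,4,5,6,7,8}->{4,5,6,7,8}
Constraint 2 (X != U) on D(X)={3,4,5,6,7} D(U)={3,5,6,7,8}: no change
Constraint 3 (U < V) on D(U)={3,5,6,7,8} D(V)={4,5,6,7,8}: U {3,5,6,7,8}->{3,5,6,7}
So after constraint 3: D(U) = {3,5,6,7}

Answer: {3,5,6,7}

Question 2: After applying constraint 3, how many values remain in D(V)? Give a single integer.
Answer: 5

Derivation:
Constraint 1 (X < V) on D(X)={3,4,5,6,7,8} D(V)={3,4,5,6,7,8}: X {3,4,5,6,7,8}->{3,4,5,6,7}; V {3,4,5,6,7,8}->{4,5,6,7,8}
Constraint 2 (X != U) on D(X)={3,4,5,6,7} D(U)={3,5,6,7,8}: no change
Constraint 3 (U < V) on D(U)={3,5,6,7,8} D(V)={4,5,6,7,8}: U {3,5,6,7,8}->{3,5,6,7}
So after constraint 3: D(V)={4,5,6,7,8}, size = 5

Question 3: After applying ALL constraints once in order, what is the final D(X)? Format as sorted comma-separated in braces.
Constraint 1 (X < V) on D(X)={3,4,5,6,7,8} D(V)={3,4,5,6,7,8}: X {3,4,5,6,7,8}->{3,4,5,6,7}; V {3,4,5,6,7,8}->{4,5,6,7,8}
Constraint 2 (X != U) on D(X)={3,4,5,6,7} D(U)={3,5,6,7,8}: no change
Constraint 3 (U < V) on D(U)={3,5,6,7,8} D(V)={4,5,6,7,8}: U {3,5,6,7,8}->{3,5,6,7}
So after all 3 constraints: D(X) = {3,4,5,6,7}

Answer: {3,4,5,6,7}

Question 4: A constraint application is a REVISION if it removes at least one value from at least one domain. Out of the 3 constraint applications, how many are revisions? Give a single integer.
Answer: 2

Derivation:
Constraint 1 (X < V) on D(X)={3,4,5,6,7,8} D(V)={3,4,5,6,7,8}: X {3,4,5,6,7,8}->{3,4,5,6,7}; V {3,4,5,6,7,8}->{4,5,6,7,8} => REVISION
Constraint 2 (X != U) on D(X)={3,4,5,6,7} D(U)={3,5,6,7,8}: no change => not a revision
Constraint 3 (U < V) on D(U)={3,5,6,7,8} D(V)={4,5,6,7,8}: U {3,5,6,7,8}->{3,5,6,7} => REVISION
Total revisions = 2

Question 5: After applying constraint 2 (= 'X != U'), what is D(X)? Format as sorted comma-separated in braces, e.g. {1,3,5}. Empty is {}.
Constraint 1 (X < V) on D(X)={3,4,5,6,7,8} D(V)={3,4,5,6,7,8}: X {3,4,5,6,7,8}->{3,4,5,6,7}; V {3,4,5,6,7,8}->{4,5,6,7,8}
Constraint 2 (X != U) on D(X)={3,4,5,6,7} D(U)={3,5,6,7,8}: no change
So after constraint 2: D(X) = {3,4,5,6,7}

Answer: {3,4,5,6,7}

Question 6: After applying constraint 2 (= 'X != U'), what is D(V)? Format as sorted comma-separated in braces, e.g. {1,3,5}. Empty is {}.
Answer: {4,5,6,7,8}

Derivation:
Constraint 1 (X < V) on D(X)={3,4,5,6,7,8} D(V)={3,4,5,6,7,8}: X {3,4,5,6,7,8}->{3,4,5,6,7}; V {3,4,5,6,7,8}->{4,5,6,7,8}
Constraint 2 (X != U) on D(X)={3,4,5,6,7} D(U)={3,5,6,7,8}: no change
So after constraint 2: D(V) = {4,5,6,7,8}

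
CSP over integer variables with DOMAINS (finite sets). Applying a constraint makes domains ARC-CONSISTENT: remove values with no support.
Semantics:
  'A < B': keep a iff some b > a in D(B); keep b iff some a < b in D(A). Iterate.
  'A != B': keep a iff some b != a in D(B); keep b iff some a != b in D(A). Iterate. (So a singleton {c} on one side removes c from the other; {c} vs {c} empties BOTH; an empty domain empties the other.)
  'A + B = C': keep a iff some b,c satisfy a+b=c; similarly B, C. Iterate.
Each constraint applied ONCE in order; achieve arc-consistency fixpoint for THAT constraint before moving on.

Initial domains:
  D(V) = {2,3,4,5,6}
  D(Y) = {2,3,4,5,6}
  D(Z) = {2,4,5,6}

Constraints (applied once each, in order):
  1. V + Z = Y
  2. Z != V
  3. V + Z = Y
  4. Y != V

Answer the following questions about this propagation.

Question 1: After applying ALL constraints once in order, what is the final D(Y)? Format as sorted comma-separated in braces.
Answer: {4,5,6}

Derivation:
Constraint 1 (V + Z = Y) on D(V)={2,3,4,5,6} D(Z)={2,4,5,6} D(Y)={2,3,4,5,6}: V {2,3,4,5,6}->{2,3,4}; Z {2,4,5,6}->{2,4}; Y {2,3,4,5,6}->{4,5,6}
Constraint 2 (Z != V) on D(Z)={2,4} D(V)={2,3,4}: no change
Constraint 3 (V + Z = Y) on D(V)={2,3,4} D(Z)={2,4} D(Y)={4,5,6}: no change
Constraint 4 (Y != V) on D(Y)={4,5,6} D(V)={2,3,4}: no change
So after all 4 constraints: D(Y) = {4,5,6}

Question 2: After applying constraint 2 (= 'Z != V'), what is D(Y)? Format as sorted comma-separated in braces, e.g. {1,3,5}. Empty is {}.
Answer: {4,5,6}

Derivation:
Constraint 1 (V + Z = Y) on D(V)={2,3,4,5,6} D(Z)={2,4,5,6} D(Y)={2,3,4,5,6}: V {2,3,4,5,6}->{2,3,4}; Z {2,4,5,6}->{2,4}; Y {2,3,4,5,6}->{4,5,6}
Constraint 2 (Z != V) on D(Z)={2,4} D(V)={2,3,4}: no change
So after constraint 2: D(Y) = {4,5,6}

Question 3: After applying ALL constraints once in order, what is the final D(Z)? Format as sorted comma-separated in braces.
Answer: {2,4}

Derivation:
Constraint 1 (V + Z = Y) on D(V)={2,3,4,5,6} D(Z)={2,4,5,6} D(Y)={2,3,4,5,6}: V {2,3,4,5,6}->{2,3,4}; Z {2,4,5,6}->{2,4}; Y {2,3,4,5,6}->{4,5,6}
Constraint 2 (Z != V) on D(Z)={2,4} D(V)={2,3,4}: no change
Constraint 3 (V + Z = Y) on D(V)={2,3,4} D(Z)={2,4} D(Y)={4,5,6}: no change
Constraint 4 (Y != V) on D(Y)={4,5,6} D(V)={2,3,4}: no change
So after all 4 constraints: D(Z) = {2,4}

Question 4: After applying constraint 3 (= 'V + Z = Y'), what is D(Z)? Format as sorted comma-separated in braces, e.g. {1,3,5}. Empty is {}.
Constraint 1 (V + Z = Y) on D(V)={2,3,4,5,6} D(Z)={2,4,5,6} D(Y)={2,3,4,5,6}: V {2,3,4,5,6}->{2,3,4}; Z {2,4,5,6}->{2,4}; Y {2,3,4,5,6}->{4,5,6}
Constraint 2 (Z != V) on D(Z)={2,4} D(V)={2,3,4}: no change
Constraint 3 (V + Z = Y) on D(V)={2,3,4} D(Z)={2,4} D(Y)={4,5,6}: no change
So after constraint 3: D(Z) = {2,4}

Answer: {2,4}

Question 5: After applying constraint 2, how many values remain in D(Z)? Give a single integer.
Constraint 1 (V + Z = Y) on D(V)={2,3,4,5,6} D(Z)={2,4,5,6} D(Y)={2,3,4,5,6}: V {2,3,4,5,6}->{2,3,4}; Z {2,4,5,6}->{2,4}; Y {2,3,4,5,6}->{4,5,6}
Constraint 2 (Z != V) on D(Z)={2,4} D(V)={2,3,4}: no change
So after constraint 2: D(Z)={2,4}, size = 2

Answer: 2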